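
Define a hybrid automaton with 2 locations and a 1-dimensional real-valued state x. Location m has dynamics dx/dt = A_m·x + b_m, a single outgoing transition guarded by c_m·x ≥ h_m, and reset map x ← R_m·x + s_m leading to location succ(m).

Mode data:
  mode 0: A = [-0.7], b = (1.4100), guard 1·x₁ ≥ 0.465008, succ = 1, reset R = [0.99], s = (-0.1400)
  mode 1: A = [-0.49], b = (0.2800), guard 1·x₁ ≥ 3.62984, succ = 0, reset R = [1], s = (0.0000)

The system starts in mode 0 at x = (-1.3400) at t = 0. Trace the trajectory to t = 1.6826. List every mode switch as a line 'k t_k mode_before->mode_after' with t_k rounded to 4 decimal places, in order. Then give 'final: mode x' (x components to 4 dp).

Mode 0: guard c·x = 0.4650 hit at Δt = 1.1035 (t = 1.1035), x⁻ = (0.4650) → reset → x⁺ = (0.3204), jump to mode 1
Mode 1: flow for 0.5791 to horizon, guard not reached → x = (0.3824)

1 1.1035 0->1
final: 1 0.3824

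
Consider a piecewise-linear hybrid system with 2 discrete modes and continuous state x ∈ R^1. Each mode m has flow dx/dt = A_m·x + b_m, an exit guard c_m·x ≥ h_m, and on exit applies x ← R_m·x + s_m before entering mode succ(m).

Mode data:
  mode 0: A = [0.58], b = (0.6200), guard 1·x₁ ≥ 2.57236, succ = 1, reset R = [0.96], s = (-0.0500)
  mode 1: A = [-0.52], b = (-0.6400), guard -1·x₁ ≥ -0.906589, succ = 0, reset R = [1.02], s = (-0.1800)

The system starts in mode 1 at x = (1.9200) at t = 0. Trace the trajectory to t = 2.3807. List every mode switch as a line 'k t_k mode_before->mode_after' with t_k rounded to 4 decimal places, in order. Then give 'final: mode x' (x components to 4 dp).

1 0.7463 1->0
2 1.9480 0->1
final: 1 1.6840

Mode 1: guard c·x = -0.9066 hit at Δt = 0.7463 (t = 0.7463), x⁻ = (0.9066) → reset → x⁺ = (0.7447), jump to mode 0
Mode 0: guard c·x = 2.5724 hit at Δt = 1.2017 (t = 1.9480), x⁻ = (2.5724) → reset → x⁺ = (2.4195), jump to mode 1
Mode 1: flow for 0.4327 to horizon, guard not reached → x = (1.6840)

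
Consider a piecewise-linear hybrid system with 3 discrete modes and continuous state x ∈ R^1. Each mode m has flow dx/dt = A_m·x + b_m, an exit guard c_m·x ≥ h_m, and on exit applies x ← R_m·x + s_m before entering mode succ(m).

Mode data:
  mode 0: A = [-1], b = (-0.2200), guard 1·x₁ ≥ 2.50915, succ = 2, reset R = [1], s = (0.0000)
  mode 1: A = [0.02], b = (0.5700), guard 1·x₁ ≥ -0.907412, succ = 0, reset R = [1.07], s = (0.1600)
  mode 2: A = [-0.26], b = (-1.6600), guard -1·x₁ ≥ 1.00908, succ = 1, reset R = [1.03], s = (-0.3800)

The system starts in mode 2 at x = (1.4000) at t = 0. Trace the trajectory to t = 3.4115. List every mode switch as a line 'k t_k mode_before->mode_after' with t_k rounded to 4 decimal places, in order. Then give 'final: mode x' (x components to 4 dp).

1 1.4242 2->1
2 2.3606 1->0
final: 0 -0.4266

Mode 2: guard c·x = 1.0091 hit at Δt = 1.4242 (t = 1.4242), x⁻ = (-1.0091) → reset → x⁺ = (-1.4194), jump to mode 1
Mode 1: guard c·x = -0.9074 hit at Δt = 0.9364 (t = 2.3606), x⁻ = (-0.9074) → reset → x⁺ = (-0.8109), jump to mode 0
Mode 0: flow for 1.0509 to horizon, guard not reached → x = (-0.4266)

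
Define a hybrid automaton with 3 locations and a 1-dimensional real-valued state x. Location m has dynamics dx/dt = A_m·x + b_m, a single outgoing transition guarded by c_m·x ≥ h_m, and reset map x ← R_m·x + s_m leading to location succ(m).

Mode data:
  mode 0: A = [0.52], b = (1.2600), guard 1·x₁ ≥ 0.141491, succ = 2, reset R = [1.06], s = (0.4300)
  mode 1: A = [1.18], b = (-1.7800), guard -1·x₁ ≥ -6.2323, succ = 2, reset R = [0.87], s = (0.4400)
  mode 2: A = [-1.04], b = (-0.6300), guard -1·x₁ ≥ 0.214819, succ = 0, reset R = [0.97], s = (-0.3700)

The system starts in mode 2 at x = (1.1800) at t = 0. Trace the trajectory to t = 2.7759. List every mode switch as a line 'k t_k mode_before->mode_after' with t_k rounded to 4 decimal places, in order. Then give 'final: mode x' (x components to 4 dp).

Mode 2: guard c·x = 0.2148 hit at Δt = 1.4606 (t = 1.4606), x⁻ = (-0.2148) → reset → x⁺ = (-0.5784), jump to mode 0
Mode 0: guard c·x = 0.1415 hit at Δt = 0.6336 (t = 2.0942), x⁻ = (0.1415) → reset → x⁺ = (0.5800), jump to mode 2
Mode 2: flow for 0.6817 to horizon, guard not reached → x = (-0.0222)

1 1.4606 2->0
2 2.0942 0->2
final: 2 -0.0222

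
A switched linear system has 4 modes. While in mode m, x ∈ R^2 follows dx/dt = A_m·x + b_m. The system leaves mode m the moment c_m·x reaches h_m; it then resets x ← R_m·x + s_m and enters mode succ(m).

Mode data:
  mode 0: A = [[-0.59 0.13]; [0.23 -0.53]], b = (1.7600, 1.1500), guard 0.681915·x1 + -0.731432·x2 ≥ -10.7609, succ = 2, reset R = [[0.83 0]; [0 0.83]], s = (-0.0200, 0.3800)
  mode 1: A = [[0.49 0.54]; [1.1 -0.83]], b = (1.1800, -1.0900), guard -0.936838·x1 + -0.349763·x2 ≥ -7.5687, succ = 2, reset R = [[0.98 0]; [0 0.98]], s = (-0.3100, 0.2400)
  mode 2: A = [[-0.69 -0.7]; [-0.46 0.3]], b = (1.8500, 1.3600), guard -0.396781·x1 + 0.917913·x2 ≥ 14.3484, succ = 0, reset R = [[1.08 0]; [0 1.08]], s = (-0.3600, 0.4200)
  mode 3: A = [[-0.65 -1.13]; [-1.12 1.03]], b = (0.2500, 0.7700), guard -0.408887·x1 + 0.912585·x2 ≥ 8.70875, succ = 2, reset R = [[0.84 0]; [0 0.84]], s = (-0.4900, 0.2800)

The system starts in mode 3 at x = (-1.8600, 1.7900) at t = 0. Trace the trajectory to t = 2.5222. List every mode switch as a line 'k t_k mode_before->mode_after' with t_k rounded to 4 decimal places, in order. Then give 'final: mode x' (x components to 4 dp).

1 0.7395 3->2
2 1.7411 2->0
3 2.2115 0->2
final: 2 -3.9834 11.7804

Mode 3: guard c·x = 8.7088 hit at Δt = 0.7395 (t = 0.7395), x⁻ = (-3.9856, 7.7572) → reset → x⁺ = (-3.8379, 6.7960), jump to mode 2
Mode 2: guard c·x = 14.3484 hit at Δt = 1.0016 (t = 1.7411), x⁻ = (-5.7048, 13.1655) → reset → x⁺ = (-6.5212, 14.6388), jump to mode 0
Mode 0: guard c·x = -10.7609 hit at Δt = 0.4704 (t = 2.2115), x⁻ = (-3.5310, 11.4201) → reset → x⁺ = (-2.9507, 9.8587), jump to mode 2
Mode 2: flow for 0.3107 to horizon, guard not reached → x = (-3.9834, 11.7804)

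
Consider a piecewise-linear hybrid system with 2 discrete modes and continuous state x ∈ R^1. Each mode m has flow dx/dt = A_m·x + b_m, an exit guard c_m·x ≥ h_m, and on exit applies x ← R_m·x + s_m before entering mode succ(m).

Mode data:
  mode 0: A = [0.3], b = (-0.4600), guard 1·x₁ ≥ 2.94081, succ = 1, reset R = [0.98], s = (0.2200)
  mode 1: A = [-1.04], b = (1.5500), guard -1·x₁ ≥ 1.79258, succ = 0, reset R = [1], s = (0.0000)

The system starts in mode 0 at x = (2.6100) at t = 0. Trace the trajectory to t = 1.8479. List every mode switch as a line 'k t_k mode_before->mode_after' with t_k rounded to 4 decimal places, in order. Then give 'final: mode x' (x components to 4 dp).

Mode 0: guard c·x = 2.9408 hit at Δt = 0.8931 (t = 0.8931), x⁻ = (2.9408) → reset → x⁺ = (3.1020), jump to mode 1
Mode 1: flow for 0.9548 to horizon, guard not reached → x = (2.0874)

1 0.8931 0->1
final: 1 2.0874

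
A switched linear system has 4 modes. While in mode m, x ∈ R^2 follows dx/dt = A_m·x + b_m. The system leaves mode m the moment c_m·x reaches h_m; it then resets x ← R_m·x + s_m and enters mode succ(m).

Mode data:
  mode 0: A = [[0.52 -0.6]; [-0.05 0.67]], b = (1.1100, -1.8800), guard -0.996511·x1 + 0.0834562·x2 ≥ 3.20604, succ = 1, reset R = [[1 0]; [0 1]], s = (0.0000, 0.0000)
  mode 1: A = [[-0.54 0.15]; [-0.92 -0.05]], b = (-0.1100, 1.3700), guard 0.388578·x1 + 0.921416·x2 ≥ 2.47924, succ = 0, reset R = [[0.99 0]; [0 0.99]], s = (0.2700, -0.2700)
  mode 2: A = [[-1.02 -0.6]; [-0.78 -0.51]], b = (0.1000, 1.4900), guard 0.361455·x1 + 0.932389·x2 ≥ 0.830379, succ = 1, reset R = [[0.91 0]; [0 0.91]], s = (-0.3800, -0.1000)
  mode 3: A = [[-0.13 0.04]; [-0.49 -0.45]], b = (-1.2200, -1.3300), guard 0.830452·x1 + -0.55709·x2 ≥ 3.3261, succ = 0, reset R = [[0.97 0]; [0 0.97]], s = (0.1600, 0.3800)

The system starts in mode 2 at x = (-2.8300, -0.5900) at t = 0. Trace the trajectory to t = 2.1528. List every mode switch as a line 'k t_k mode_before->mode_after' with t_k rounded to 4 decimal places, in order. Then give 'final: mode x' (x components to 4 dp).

Mode 2: guard c·x = 0.8304 hit at Δt = 0.7450 (t = 0.7450), x⁻ = (-1.4882, 1.4675) → reset → x⁺ = (-1.7343, 1.2355), jump to mode 1
Mode 1: guard c·x = 2.4792 hit at Δt = 0.7481 (t = 1.4931), x⁻ = (-1.0145, 3.1185) → reset → x⁺ = (-0.7343, 2.8173), jump to mode 0
Mode 0: flow for 0.6597 to horizon, guard not reached → x = (-1.5010, 2.8679)

1 0.7450 2->1
2 1.4931 1->0
final: 0 -1.5010 2.8679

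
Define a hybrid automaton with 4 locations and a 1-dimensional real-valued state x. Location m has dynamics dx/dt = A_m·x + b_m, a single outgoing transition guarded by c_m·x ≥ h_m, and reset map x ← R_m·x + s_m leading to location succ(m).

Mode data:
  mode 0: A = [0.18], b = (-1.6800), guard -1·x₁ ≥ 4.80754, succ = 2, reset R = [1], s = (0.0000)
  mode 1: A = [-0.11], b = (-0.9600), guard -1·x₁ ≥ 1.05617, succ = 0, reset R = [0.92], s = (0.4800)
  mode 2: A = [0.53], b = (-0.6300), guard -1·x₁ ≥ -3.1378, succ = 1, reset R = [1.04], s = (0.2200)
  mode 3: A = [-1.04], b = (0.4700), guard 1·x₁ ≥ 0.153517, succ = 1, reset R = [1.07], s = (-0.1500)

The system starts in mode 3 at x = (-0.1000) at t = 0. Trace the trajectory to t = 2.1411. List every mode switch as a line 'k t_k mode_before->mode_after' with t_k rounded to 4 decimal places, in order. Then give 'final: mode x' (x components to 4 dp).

1 0.5913 3->1
2 1.7788 1->0
final: 0 -1.1537

Mode 3: guard c·x = 0.1535 hit at Δt = 0.5913 (t = 0.5913), x⁻ = (0.1535) → reset → x⁺ = (0.0143), jump to mode 1
Mode 1: guard c·x = 1.0562 hit at Δt = 1.1875 (t = 1.7788), x⁻ = (-1.0562) → reset → x⁺ = (-0.4917), jump to mode 0
Mode 0: flow for 0.3623 to horizon, guard not reached → x = (-1.1537)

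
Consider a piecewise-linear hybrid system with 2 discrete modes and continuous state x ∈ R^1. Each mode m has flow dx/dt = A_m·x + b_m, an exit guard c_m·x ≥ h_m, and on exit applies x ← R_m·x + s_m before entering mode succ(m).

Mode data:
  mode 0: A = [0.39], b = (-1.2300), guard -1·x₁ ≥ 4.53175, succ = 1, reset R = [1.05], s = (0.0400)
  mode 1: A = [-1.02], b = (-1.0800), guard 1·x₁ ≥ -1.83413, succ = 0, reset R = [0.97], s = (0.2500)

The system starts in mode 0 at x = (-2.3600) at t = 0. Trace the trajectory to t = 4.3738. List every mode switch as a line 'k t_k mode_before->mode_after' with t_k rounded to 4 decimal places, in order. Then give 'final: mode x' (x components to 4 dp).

Mode 0: guard c·x = 4.5317 hit at Δt = 0.8515 (t = 0.8515), x⁻ = (-4.5317) → reset → x⁺ = (-4.7183), jump to mode 1
Mode 1: guard c·x = -1.8341 hit at Δt = 1.5214 (t = 2.3729), x⁻ = (-1.8341) → reset → x⁺ = (-1.5291), jump to mode 0
Mode 0: guard c·x = 4.5317 hit at Δt = 1.2703 (t = 3.6432), x⁻ = (-4.5317) → reset → x⁺ = (-4.7183), jump to mode 1
Mode 1: flow for 0.7306 to horizon, guard not reached → x = (-2.7958)

1 0.8515 0->1
2 2.3729 1->0
3 3.6432 0->1
final: 1 -2.7958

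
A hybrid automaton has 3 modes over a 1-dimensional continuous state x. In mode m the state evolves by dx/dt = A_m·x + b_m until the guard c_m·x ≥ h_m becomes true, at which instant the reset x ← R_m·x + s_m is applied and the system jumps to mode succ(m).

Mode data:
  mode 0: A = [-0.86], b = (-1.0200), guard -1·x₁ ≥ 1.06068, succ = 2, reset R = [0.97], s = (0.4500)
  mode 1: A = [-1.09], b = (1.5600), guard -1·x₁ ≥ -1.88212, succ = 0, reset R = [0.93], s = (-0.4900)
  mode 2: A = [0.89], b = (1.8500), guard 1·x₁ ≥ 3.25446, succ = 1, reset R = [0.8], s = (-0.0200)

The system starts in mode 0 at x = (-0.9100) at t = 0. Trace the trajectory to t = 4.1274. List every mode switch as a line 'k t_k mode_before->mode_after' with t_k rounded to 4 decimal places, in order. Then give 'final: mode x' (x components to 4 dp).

1 0.9178 0->2
2 2.3432 2->1
3 3.2040 1->0
final: 0 -0.0803

Mode 0: guard c·x = 1.0607 hit at Δt = 0.9178 (t = 0.9178), x⁻ = (-1.0607) → reset → x⁺ = (-0.5789), jump to mode 2
Mode 2: guard c·x = 3.2545 hit at Δt = 1.4254 (t = 2.3432), x⁻ = (3.2545) → reset → x⁺ = (2.5836), jump to mode 1
Mode 1: guard c·x = -1.8821 hit at Δt = 0.8608 (t = 3.2040), x⁻ = (1.8821) → reset → x⁺ = (1.2604), jump to mode 0
Mode 0: flow for 0.9234 to horizon, guard not reached → x = (-0.0803)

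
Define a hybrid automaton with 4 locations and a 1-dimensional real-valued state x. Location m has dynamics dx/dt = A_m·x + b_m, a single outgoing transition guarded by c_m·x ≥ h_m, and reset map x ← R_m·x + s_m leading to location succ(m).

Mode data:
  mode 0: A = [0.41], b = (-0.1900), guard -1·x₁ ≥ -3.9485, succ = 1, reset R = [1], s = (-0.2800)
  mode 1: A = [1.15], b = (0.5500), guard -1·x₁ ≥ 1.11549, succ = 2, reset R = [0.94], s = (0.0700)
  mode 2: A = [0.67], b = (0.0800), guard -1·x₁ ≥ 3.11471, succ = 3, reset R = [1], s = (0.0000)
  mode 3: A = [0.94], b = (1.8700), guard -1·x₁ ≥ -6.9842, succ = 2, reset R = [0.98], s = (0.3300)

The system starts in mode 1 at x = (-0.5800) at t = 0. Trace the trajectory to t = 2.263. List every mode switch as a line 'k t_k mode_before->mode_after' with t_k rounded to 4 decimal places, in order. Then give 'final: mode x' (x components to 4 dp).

1 1.5954 1->2
final: 2 -1.4632

Mode 1: guard c·x = 1.1155 hit at Δt = 1.5954 (t = 1.5954), x⁻ = (-1.1155) → reset → x⁺ = (-0.9786), jump to mode 2
Mode 2: flow for 0.6676 to horizon, guard not reached → x = (-1.4632)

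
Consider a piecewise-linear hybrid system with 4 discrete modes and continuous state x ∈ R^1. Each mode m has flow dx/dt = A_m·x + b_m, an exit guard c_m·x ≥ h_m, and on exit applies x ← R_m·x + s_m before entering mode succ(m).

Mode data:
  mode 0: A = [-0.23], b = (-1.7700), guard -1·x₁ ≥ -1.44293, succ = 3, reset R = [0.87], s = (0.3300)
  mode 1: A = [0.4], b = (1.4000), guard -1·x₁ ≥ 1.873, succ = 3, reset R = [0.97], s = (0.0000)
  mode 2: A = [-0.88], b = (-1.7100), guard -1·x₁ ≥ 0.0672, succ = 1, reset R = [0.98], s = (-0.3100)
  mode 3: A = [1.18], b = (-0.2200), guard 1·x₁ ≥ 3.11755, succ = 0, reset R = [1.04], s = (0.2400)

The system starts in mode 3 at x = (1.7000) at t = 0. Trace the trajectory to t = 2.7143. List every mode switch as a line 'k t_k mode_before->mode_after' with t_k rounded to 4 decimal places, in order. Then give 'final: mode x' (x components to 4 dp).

Mode 3: guard c·x = 3.1176 hit at Δt = 0.5601 (t = 0.5601), x⁻ = (3.1176) → reset → x⁺ = (3.4823), jump to mode 0
Mode 0: guard c·x = -1.4429 hit at Δt = 0.8758 (t = 1.4359), x⁻ = (1.4429) → reset → x⁺ = (1.5853), jump to mode 3
Mode 3: guard c·x = 3.1176 hit at Δt = 0.6269 (t = 2.0628), x⁻ = (3.1175) → reset → x⁺ = (3.4823), jump to mode 0
Mode 0: flow for 0.6515 to horizon, guard not reached → x = (1.9266)

1 0.5601 3->0
2 1.4359 0->3
3 2.0628 3->0
final: 0 1.9266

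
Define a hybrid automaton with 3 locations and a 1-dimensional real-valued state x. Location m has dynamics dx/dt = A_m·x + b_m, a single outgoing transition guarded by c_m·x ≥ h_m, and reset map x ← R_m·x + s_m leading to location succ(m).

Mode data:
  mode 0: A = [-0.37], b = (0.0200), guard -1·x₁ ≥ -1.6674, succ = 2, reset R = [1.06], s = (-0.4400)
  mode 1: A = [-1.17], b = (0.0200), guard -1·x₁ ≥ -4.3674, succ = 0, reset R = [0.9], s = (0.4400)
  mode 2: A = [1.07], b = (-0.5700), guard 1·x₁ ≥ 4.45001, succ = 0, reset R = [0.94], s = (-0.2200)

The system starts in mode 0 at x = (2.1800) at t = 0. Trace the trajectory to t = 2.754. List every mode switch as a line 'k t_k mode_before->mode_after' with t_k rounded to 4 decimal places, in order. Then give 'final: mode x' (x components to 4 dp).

1 0.7457 0->2
2 2.2365 2->0
final: 0 3.2818

Mode 0: guard c·x = -1.6674 hit at Δt = 0.7457 (t = 0.7457), x⁻ = (1.6674) → reset → x⁺ = (1.3274), jump to mode 2
Mode 2: guard c·x = 4.4500 hit at Δt = 1.4908 (t = 2.2365), x⁻ = (4.4500) → reset → x⁺ = (3.9630), jump to mode 0
Mode 0: flow for 0.5175 to horizon, guard not reached → x = (3.2818)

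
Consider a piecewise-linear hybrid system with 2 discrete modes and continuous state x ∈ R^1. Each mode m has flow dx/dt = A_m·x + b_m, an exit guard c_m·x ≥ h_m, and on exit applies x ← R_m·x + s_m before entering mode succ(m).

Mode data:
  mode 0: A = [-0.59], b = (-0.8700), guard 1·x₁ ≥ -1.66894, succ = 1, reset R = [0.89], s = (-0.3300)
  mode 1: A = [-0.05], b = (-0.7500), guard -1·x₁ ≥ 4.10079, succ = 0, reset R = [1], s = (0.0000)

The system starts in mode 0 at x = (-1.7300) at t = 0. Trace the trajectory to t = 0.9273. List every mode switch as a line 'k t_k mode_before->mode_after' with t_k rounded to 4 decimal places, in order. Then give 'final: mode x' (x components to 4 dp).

1 0.4630 0->1
final: 1 -2.1179

Mode 0: guard c·x = -1.6689 hit at Δt = 0.4630 (t = 0.4630), x⁻ = (-1.6689) → reset → x⁺ = (-1.8154), jump to mode 1
Mode 1: flow for 0.4643 to horizon, guard not reached → x = (-2.1179)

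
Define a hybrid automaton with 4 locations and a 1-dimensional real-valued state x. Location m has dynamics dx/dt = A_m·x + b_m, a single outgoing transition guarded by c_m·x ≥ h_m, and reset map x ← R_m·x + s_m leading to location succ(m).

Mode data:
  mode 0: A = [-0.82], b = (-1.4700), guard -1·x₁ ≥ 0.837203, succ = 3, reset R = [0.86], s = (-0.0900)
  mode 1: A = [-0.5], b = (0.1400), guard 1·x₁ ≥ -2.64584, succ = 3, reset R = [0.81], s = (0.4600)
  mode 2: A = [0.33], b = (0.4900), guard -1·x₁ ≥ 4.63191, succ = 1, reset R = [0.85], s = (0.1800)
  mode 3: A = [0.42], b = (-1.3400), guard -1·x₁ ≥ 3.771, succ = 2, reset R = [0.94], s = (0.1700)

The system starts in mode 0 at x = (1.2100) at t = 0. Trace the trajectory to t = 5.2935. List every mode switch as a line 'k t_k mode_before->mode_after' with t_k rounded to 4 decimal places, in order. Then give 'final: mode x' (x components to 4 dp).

Mode 0: guard c·x = 0.8372 hit at Δt = 1.3964 (t = 1.3964), x⁻ = (-0.8372) → reset → x⁺ = (-0.8100), jump to mode 3
Mode 3: guard c·x = 3.7710 hit at Δt = 1.3190 (t = 2.7154), x⁻ = (-3.7710) → reset → x⁺ = (-3.3747), jump to mode 2
Mode 2: guard c·x = 4.6319 hit at Δt = 1.5453 (t = 4.2607), x⁻ = (-4.6319) → reset → x⁺ = (-3.7571), jump to mode 1
Mode 1: guard c·x = -2.6458 hit at Δt = 0.6439 (t = 4.9046), x⁻ = (-2.6458) → reset → x⁺ = (-1.6831), jump to mode 3
Mode 3: flow for 0.3889 to horizon, guard not reached → x = (-2.5479)

1 1.3964 0->3
2 2.7154 3->2
3 4.2607 2->1
4 4.9046 1->3
final: 3 -2.5479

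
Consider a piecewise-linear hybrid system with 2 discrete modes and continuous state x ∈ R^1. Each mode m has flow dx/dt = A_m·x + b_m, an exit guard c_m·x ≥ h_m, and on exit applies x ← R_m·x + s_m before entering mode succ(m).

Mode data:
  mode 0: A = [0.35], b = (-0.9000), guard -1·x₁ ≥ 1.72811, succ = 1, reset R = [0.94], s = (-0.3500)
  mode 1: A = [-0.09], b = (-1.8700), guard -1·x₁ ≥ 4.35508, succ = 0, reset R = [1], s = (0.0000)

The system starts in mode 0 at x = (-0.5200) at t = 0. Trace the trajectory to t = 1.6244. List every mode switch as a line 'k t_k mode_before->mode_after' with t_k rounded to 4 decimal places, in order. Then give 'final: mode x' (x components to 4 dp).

Mode 0: guard c·x = 1.7281 hit at Δt = 0.9425 (t = 0.9425), x⁻ = (-1.7281) → reset → x⁺ = (-1.9744), jump to mode 1
Mode 1: flow for 0.6819 to horizon, guard not reached → x = (-3.0937)

1 0.9425 0->1
final: 1 -3.0937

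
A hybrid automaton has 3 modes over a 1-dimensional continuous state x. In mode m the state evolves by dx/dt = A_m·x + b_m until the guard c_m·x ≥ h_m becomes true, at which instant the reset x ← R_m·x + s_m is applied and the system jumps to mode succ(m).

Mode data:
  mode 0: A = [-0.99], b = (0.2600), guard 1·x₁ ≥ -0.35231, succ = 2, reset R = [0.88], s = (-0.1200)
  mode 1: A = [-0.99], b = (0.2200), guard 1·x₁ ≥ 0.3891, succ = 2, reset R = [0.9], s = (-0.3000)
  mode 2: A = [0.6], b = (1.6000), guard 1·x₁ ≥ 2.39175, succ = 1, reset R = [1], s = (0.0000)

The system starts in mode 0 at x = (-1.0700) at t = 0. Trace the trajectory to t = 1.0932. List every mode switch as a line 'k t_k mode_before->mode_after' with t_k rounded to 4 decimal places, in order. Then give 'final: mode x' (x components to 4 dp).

1 0.7812 0->2
final: 2 0.0304

Mode 0: guard c·x = -0.3523 hit at Δt = 0.7812 (t = 0.7812), x⁻ = (-0.3523) → reset → x⁺ = (-0.4300), jump to mode 2
Mode 2: flow for 0.3120 to horizon, guard not reached → x = (0.0304)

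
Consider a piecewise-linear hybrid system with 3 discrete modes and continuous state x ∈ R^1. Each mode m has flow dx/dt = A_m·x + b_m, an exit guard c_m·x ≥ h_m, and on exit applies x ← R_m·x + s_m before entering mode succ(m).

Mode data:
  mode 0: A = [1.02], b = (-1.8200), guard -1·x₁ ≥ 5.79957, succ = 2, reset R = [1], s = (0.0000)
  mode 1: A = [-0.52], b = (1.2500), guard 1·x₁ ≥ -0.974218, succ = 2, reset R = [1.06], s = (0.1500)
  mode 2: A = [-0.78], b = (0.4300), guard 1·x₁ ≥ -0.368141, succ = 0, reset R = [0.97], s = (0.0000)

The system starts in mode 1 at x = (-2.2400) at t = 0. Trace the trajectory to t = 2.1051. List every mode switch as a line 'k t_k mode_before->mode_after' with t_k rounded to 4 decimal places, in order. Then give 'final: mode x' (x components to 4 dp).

1 0.6120 1->2
2 1.1818 2->0
final: 0 -3.7073

Mode 1: guard c·x = -0.9742 hit at Δt = 0.6120 (t = 0.6120), x⁻ = (-0.9742) → reset → x⁺ = (-0.8827), jump to mode 2
Mode 2: guard c·x = -0.3681 hit at Δt = 0.5698 (t = 1.1818), x⁻ = (-0.3681) → reset → x⁺ = (-0.3571), jump to mode 0
Mode 0: flow for 0.9233 to horizon, guard not reached → x = (-3.7073)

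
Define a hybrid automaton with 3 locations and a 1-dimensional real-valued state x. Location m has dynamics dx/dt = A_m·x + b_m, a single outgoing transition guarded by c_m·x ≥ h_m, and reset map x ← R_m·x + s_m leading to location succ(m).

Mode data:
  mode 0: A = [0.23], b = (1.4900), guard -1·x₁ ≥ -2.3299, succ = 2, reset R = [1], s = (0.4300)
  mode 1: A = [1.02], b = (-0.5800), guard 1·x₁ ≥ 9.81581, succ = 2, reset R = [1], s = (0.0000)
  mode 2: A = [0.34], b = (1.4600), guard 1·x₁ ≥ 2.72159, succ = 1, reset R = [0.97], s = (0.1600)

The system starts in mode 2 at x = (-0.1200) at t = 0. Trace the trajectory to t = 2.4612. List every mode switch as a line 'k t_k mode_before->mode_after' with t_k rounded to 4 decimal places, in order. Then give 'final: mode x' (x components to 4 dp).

Mode 2: guard c·x = 2.7216 hit at Δt = 1.5272 (t = 1.5272), x⁻ = (2.7216) → reset → x⁺ = (2.7999), jump to mode 1
Mode 1: flow for 0.9340 to horizon, guard not reached → x = (6.3536)

1 1.5272 2->1
final: 1 6.3536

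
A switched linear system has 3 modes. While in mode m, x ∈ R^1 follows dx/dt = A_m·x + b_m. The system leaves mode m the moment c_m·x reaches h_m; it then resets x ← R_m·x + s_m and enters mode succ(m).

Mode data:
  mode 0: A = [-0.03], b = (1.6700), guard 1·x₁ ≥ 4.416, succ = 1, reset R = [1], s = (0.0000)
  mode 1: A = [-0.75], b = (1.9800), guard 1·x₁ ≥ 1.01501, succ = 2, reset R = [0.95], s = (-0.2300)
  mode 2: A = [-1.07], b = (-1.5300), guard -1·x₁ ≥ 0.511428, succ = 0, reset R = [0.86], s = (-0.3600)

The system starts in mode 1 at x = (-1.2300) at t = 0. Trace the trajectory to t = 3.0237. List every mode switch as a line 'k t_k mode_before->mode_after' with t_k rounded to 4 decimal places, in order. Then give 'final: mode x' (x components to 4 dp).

Mode 1: guard c·x = 1.0150 hit at Δt = 1.1570 (t = 1.1570), x⁻ = (1.0150) → reset → x⁺ = (0.7343), jump to mode 2
Mode 2: guard c·x = 0.5114 hit at Δt = 0.8010 (t = 1.9580), x⁻ = (-0.5114) → reset → x⁺ = (-0.7998), jump to mode 0
Mode 0: flow for 1.0657 to horizon, guard not reached → x = (0.9769)

1 1.1570 1->2
2 1.9580 2->0
final: 0 0.9769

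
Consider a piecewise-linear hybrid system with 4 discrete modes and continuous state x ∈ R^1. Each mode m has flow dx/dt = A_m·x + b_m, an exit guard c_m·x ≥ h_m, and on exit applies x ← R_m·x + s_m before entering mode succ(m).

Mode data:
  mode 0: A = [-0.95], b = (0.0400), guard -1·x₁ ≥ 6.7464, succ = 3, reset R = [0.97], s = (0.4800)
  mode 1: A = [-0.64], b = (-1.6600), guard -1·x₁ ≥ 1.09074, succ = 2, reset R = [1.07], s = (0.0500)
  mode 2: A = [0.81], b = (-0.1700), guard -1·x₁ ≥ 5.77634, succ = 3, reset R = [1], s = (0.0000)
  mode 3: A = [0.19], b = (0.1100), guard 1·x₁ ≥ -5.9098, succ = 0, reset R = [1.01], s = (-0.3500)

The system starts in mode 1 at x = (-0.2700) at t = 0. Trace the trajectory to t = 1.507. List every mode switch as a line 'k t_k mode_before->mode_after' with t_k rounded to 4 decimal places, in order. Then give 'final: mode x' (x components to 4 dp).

1 0.6808 1->2
final: 2 -2.3813

Mode 1: guard c·x = 1.0907 hit at Δt = 0.6808 (t = 0.6808), x⁻ = (-1.0907) → reset → x⁺ = (-1.1171), jump to mode 2
Mode 2: flow for 0.8262 to horizon, guard not reached → x = (-2.3813)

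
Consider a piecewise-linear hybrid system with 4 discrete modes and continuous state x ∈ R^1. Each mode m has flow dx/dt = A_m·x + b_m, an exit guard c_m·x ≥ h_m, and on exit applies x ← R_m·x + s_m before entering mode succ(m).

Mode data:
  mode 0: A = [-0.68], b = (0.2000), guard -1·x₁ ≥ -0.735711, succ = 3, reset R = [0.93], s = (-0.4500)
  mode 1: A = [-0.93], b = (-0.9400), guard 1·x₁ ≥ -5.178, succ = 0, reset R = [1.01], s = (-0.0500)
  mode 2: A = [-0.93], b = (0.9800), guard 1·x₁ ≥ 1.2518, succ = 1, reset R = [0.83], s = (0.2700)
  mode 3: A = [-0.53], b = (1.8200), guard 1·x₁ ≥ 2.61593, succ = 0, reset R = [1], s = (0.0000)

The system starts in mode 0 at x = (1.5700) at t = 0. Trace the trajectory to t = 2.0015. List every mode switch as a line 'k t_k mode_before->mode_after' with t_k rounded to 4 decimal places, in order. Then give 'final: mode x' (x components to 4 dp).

1 1.5603 0->3
final: 3 0.9014

Mode 0: guard c·x = -0.7357 hit at Δt = 1.5603 (t = 1.5603), x⁻ = (0.7357) → reset → x⁺ = (0.2342), jump to mode 3
Mode 3: flow for 0.4412 to horizon, guard not reached → x = (0.9014)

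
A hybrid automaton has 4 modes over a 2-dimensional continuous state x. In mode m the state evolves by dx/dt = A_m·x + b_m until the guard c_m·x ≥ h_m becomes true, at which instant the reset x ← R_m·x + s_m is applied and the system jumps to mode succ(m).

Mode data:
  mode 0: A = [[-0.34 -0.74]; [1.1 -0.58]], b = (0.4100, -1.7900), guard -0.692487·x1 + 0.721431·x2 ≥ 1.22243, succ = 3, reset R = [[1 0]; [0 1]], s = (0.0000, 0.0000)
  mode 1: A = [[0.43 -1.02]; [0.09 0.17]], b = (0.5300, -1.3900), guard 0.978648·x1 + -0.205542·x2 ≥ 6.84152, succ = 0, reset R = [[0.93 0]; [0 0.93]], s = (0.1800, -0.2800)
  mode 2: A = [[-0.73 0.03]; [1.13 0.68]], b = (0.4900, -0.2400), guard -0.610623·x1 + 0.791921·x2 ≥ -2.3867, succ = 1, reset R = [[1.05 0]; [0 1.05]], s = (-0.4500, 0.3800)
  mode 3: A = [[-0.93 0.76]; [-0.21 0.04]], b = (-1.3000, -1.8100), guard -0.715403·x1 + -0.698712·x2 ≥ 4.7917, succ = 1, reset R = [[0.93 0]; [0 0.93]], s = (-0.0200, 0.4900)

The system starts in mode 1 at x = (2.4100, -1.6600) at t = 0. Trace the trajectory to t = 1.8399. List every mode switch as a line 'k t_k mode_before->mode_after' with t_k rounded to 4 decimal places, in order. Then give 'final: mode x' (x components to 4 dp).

Mode 1: guard c·x = 6.8415 hit at Δt = 0.8565 (t = 0.8565), x⁻ = (6.3905, -2.8580) → reset → x⁺ = (6.1232, -2.9379), jump to mode 0
Mode 0: flow for 0.9834 to horizon, guard not reached → x = (4.8313, 1.6583)

1 0.8565 1->0
final: 0 4.8313 1.6583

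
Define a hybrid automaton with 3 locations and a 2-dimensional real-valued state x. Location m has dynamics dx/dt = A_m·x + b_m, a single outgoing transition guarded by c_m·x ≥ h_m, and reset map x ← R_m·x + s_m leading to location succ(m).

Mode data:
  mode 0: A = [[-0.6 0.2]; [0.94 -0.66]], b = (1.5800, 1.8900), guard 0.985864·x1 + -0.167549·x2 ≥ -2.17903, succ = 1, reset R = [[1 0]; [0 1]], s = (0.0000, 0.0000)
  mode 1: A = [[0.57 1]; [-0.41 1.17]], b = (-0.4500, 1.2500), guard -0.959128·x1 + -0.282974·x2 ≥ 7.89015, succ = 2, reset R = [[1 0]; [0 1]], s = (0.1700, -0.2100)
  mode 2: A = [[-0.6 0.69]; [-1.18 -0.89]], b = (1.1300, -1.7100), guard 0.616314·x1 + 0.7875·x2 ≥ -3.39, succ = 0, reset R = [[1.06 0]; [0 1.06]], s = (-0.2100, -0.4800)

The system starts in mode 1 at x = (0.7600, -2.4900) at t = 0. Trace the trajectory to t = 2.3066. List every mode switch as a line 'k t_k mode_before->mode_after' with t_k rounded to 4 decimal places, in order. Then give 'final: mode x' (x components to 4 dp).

1 1.2735 1->2
2 1.9828 2->0
final: 0 -3.8068 -1.6481

Mode 1: guard c·x = 7.8902 hit at Δt = 1.2735 (t = 1.2735), x⁻ = (-6.4941, -5.8716) → reset → x⁺ = (-6.3241, -6.0816), jump to mode 2
Mode 2: guard c·x = -3.3900 hit at Δt = 0.7093 (t = 1.9828), x⁻ = (-4.5959, -0.7079) → reset → x⁺ = (-5.0817, -1.2304), jump to mode 0
Mode 0: flow for 0.3238 to horizon, guard not reached → x = (-3.8068, -1.6481)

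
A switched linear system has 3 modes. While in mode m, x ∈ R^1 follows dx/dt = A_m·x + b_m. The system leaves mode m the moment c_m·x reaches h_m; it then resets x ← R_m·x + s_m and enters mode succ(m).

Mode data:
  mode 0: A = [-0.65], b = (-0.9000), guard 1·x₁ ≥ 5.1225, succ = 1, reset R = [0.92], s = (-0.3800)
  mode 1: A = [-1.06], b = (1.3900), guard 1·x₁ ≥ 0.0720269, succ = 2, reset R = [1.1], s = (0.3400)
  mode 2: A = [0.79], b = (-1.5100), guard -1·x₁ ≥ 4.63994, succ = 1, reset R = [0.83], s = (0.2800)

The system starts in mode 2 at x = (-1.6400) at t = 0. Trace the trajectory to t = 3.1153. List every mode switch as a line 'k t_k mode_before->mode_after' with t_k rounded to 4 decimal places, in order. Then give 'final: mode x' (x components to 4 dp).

Mode 2: guard c·x = 4.6399 hit at Δt = 0.7751 (t = 0.7751), x⁻ = (-4.6399) → reset → x⁺ = (-3.5712), jump to mode 1
Mode 1: guard c·x = 0.0720 hit at Δt = 1.2935 (t = 2.0686), x⁻ = (0.0720) → reset → x⁺ = (0.4192), jump to mode 2
Mode 2: flow for 1.0467 to horizon, guard not reached → x = (-1.5000)

1 0.7751 2->1
2 2.0686 1->2
final: 2 -1.5000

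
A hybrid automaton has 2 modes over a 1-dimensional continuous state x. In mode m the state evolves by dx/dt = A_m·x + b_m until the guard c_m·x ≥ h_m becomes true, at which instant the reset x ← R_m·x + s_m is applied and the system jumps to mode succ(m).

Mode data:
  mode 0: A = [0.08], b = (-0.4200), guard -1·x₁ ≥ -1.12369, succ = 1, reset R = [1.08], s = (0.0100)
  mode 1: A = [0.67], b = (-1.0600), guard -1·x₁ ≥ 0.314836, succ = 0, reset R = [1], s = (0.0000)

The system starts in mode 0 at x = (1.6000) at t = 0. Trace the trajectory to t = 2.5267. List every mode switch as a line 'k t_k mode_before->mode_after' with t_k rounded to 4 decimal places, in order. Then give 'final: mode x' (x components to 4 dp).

1 1.5332 0->1
final: 1 0.8845

Mode 0: guard c·x = -1.1237 hit at Δt = 1.5332 (t = 1.5332), x⁻ = (1.1237) → reset → x⁺ = (1.2236), jump to mode 1
Mode 1: flow for 0.9935 to horizon, guard not reached → x = (0.8845)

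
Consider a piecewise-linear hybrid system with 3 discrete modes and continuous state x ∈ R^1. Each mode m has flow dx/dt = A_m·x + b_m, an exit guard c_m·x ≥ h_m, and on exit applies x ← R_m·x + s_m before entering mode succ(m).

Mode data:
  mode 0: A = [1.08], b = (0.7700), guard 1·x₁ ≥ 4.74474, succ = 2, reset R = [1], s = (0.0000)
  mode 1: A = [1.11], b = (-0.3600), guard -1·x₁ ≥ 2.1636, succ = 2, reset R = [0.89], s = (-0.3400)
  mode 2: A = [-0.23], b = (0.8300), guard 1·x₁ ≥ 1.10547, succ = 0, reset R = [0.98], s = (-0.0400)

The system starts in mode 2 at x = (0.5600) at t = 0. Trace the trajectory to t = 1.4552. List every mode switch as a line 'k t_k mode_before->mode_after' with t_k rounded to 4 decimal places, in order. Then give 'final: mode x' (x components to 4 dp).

Mode 2: guard c·x = 1.1055 hit at Δt = 0.8571 (t = 0.8571), x⁻ = (1.1055) → reset → x⁺ = (1.0434), jump to mode 0
Mode 0: flow for 0.5981 to horizon, guard not reached → x = (2.6377)

1 0.8571 2->0
final: 0 2.6377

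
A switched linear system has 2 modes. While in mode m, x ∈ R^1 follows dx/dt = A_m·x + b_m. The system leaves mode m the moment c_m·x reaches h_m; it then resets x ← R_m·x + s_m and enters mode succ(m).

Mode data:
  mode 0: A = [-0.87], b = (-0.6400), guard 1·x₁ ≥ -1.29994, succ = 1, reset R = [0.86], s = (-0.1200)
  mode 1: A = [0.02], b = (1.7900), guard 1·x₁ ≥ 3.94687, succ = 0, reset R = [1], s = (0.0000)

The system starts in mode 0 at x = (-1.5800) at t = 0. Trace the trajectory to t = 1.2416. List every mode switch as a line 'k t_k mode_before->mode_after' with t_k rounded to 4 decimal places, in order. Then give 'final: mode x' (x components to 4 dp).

1 0.4632 0->1
final: 1 0.1469

Mode 0: guard c·x = -1.2999 hit at Δt = 0.4632 (t = 0.4632), x⁻ = (-1.2999) → reset → x⁺ = (-1.2379), jump to mode 1
Mode 1: flow for 0.7784 to horizon, guard not reached → x = (0.1469)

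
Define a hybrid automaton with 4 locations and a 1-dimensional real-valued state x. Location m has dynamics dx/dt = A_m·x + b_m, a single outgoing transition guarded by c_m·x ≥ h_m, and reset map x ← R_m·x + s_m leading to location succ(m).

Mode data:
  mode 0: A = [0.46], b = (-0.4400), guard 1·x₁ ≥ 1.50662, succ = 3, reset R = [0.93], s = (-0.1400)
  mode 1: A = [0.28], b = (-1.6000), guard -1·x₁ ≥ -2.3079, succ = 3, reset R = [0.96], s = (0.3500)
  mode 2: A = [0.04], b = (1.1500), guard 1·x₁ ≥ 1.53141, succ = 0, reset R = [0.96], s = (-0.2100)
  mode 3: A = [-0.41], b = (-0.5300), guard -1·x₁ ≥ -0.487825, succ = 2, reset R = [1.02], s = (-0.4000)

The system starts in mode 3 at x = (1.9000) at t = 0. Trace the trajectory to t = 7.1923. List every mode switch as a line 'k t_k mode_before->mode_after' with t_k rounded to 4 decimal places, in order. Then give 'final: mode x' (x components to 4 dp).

Mode 3: guard c·x = -0.4878 hit at Δt = 1.4243 (t = 1.4243), x⁻ = (0.4878) → reset → x⁺ = (0.0976), jump to mode 2
Mode 2: guard c·x = 1.5314 hit at Δt = 1.2127 (t = 2.6370), x⁻ = (1.5314) → reset → x⁺ = (1.2602), jump to mode 0
Mode 0: guard c·x = 1.5066 hit at Δt = 1.2919 (t = 3.9289), x⁻ = (1.5066) → reset → x⁺ = (1.2612), jump to mode 3
Mode 3: guard c·x = -0.4878 hit at Δt = 0.8798 (t = 4.8087), x⁻ = (0.4878) → reset → x⁺ = (0.0976), jump to mode 2
Mode 2: guard c·x = 1.5314 hit at Δt = 1.2127 (t = 6.0214), x⁻ = (1.5314) → reset → x⁺ = (1.2602), jump to mode 0
Mode 0: flow for 1.1709 to horizon, guard not reached → x = (1.4768)

1 1.4243 3->2
2 2.6370 2->0
3 3.9289 0->3
4 4.8087 3->2
5 6.0214 2->0
final: 0 1.4768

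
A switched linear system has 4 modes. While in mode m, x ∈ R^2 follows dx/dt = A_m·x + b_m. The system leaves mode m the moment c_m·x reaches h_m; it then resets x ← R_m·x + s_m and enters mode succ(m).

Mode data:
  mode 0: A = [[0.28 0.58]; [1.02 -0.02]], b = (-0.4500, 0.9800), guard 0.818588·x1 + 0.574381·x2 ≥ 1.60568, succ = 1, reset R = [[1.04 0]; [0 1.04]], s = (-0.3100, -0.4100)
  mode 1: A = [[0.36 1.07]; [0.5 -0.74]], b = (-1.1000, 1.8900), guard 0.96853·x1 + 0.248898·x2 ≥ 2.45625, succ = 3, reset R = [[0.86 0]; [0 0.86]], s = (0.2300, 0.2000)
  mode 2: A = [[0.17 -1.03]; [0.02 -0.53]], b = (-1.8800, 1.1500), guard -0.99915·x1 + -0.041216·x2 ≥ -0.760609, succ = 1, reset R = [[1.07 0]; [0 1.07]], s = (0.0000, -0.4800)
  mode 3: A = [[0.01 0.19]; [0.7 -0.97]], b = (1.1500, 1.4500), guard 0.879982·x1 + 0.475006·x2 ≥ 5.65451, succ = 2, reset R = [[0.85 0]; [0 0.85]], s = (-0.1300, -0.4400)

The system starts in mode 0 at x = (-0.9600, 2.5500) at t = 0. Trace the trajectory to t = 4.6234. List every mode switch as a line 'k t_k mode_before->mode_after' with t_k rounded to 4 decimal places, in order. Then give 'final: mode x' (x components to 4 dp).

Mode 0: guard c·x = 1.6057 hit at Δt = 0.9509 (t = 0.9509), x⁻ = (-0.0713, 2.8972) → reset → x⁺ = (-0.3842, 2.6031), jump to mode 1
Mode 1: guard c·x = 2.4562 hit at Δt = 1.1168 (t = 2.0677), x⁻ = (1.8002, 2.8634) → reset → x⁺ = (1.7782, 2.6625), jump to mode 3
Mode 3: guard c·x = 5.6545 hit at Δt = 1.5192 (t = 3.5869), x⁻ = (4.4521, 3.6563) → reset → x⁺ = (3.6542, 2.6679), jump to mode 2
Mode 2: guard c·x = -0.7606 hit at Δt = 0.7156 (t = 4.3025), x⁻ = (0.6567, 2.5355) → reset → x⁺ = (0.7026, 2.2330), jump to mode 1
Mode 1: flow for 0.3209 to horizon, guard not reached → x = (1.2632, 2.4412)

1 0.9509 0->1
2 2.0677 1->3
3 3.5869 3->2
4 4.3025 2->1
final: 1 1.2632 2.4412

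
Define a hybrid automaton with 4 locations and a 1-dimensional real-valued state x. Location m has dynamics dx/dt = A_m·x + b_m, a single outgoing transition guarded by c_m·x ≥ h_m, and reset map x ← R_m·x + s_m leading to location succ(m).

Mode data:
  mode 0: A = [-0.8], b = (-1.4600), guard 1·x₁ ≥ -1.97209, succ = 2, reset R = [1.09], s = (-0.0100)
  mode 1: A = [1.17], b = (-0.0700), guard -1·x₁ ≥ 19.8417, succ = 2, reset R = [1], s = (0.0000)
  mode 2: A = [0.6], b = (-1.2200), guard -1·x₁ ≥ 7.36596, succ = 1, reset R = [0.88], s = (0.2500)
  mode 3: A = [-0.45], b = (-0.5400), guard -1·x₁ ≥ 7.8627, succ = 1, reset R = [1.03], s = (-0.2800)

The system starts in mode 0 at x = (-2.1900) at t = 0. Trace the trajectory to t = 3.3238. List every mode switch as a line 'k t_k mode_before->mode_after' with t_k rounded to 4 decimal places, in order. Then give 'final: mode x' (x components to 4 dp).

Mode 0: guard c·x = -1.9721 hit at Δt = 1.1361 (t = 1.1361), x⁻ = (-1.9721) → reset → x⁺ = (-2.1596), jump to mode 2
Mode 2: guard c·x = 7.3660 hit at Δt = 1.3454 (t = 2.4815), x⁻ = (-7.3660) → reset → x⁺ = (-6.2320), jump to mode 1
Mode 1: flow for 0.8423 to horizon, guard not reached → x = (-16.7976)

1 1.1361 0->2
2 2.4815 2->1
final: 1 -16.7976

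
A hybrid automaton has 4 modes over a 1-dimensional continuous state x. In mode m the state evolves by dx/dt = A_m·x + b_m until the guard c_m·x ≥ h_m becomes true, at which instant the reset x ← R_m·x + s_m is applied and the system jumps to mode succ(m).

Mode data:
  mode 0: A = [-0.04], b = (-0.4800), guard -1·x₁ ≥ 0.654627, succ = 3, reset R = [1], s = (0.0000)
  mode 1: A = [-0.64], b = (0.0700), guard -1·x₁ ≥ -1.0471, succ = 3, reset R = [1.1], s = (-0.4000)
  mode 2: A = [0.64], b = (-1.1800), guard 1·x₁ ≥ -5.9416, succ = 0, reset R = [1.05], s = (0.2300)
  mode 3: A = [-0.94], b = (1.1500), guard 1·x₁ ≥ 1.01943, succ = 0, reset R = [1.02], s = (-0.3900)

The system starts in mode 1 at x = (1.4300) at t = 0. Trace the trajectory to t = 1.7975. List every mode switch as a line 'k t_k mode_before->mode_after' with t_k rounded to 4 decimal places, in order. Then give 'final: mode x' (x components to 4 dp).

1 0.5350 1->3
2 1.4266 3->0
final: 0 0.4635

Mode 1: guard c·x = -1.0471 hit at Δt = 0.5350 (t = 0.5350), x⁻ = (1.0471) → reset → x⁺ = (0.7518), jump to mode 3
Mode 3: guard c·x = 1.0194 hit at Δt = 0.8916 (t = 1.4266), x⁻ = (1.0194) → reset → x⁺ = (0.6498), jump to mode 0
Mode 0: flow for 0.3709 to horizon, guard not reached → x = (0.4635)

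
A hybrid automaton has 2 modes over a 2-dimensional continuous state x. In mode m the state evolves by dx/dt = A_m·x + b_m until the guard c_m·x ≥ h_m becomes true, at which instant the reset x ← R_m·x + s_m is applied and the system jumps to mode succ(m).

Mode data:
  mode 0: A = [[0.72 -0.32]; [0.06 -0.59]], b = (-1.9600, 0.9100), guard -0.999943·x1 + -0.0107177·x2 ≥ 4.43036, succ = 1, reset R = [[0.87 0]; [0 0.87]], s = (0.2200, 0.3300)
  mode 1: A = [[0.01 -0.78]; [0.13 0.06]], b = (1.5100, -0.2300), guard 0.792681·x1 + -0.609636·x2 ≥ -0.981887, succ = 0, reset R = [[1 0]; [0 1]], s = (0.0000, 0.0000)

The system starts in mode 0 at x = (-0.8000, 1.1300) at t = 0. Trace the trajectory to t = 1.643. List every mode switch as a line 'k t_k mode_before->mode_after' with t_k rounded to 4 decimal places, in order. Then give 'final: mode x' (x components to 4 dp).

1 0.8920 0->1
final: 1 -3.2027 0.9082

Mode 0: guard c·x = 4.4304 hit at Δt = 0.8920 (t = 0.8920), x⁻ = (-4.4434, 1.1912) → reset → x⁺ = (-3.6457, 1.3663), jump to mode 1
Mode 1: flow for 0.7510 to horizon, guard not reached → x = (-3.2027, 0.9082)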